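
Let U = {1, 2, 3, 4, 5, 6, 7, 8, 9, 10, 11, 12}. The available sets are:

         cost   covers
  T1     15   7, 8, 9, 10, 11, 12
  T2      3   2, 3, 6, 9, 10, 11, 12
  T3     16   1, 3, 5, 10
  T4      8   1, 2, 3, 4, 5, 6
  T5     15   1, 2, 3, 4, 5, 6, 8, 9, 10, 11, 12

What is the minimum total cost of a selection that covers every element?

T1, T4 cover every element at cost 15 + 8 = 23.
Any cover uses at least 2 sets; among all covering selections none totals below 23.
Greedy by coverage-per-cost would pick T2, T4, T1 for 26 — worse than the optimum 23.

23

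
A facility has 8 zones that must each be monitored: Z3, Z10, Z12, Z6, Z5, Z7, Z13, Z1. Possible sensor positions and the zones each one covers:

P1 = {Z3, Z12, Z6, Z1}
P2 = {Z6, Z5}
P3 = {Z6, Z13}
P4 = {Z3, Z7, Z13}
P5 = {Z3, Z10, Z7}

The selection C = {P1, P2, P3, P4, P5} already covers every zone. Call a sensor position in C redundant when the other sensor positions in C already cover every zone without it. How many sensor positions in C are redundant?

2

Drop P1: Z12, Z1 uncovered — not redundant.
Drop P2: Z5 uncovered — not redundant.
Drop P3: the rest still cover every zone — redundant.
Drop P4: the rest still cover every zone — redundant.
Drop P5: Z10 uncovered — not redundant.
2 redundant: P3, P4.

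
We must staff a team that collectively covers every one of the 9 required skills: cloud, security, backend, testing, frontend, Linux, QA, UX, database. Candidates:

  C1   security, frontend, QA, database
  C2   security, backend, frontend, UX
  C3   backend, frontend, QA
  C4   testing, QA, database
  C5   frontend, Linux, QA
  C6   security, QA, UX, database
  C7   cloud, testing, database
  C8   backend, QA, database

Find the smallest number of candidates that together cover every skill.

3

C2, C5, C7 together cover {cloud, security, backend, testing, frontend, Linux, QA, UX, database} — every skill.
No 2 of the 8 candidates cover everything (all 28 pairs fall short), so 3 is minimum.
Greedy (largest uncovered first) would take C1, C2, C7, C5 — 4 candidates — but 3 suffice.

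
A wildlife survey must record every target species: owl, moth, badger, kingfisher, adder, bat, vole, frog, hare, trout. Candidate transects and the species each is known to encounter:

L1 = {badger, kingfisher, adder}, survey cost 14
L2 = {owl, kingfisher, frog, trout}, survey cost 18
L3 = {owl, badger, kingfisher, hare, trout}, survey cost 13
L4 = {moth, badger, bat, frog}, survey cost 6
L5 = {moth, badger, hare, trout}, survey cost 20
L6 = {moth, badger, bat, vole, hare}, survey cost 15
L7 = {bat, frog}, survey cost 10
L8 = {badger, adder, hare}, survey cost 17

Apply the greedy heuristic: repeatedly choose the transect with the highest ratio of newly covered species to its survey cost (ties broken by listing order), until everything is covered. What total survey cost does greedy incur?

48

Pick 1: L4 adds 4 new (moth, badger, bat, frog) at survey cost 6 (ratio 4/6).
Pick 2: L3 adds 4 new (owl, kingfisher, hare, trout) at survey cost 13 (ratio 4/13).
Pick 3: L1 adds 1 new (adder) at survey cost 14 (ratio 1/14).
Pick 4: L6 adds 1 new (vole) at survey cost 15 (ratio 1/15).
Greedy total survey cost: 6 + 13 + 14 + 15 = 48. (The true optimum is 47, so greedy overshoots here.)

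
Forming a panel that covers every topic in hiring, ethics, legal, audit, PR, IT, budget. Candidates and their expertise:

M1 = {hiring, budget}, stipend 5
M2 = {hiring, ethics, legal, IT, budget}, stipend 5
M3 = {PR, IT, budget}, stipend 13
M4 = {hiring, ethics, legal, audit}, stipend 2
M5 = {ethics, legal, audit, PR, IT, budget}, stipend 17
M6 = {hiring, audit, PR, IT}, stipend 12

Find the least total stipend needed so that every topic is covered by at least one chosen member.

M3, M4 cover every topic at stipend 13 + 2 = 15.
Any cover uses at least 2 members; among all covering selections none totals below 15.
Greedy by coverage-per-stipend would pick M4, M2, M6 for 19 — worse than the optimum 15.

15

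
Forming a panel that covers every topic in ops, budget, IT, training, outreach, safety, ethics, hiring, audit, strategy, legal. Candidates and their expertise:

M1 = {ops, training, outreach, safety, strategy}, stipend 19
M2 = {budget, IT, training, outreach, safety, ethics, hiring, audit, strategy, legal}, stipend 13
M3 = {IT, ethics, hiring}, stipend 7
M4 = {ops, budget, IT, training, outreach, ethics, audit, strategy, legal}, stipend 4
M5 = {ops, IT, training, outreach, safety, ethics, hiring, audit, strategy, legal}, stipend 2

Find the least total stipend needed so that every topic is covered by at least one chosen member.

6

M4, M5 cover every topic at stipend 4 + 2 = 6.
Any cover uses at least 2 members; among all covering selections none totals below 6.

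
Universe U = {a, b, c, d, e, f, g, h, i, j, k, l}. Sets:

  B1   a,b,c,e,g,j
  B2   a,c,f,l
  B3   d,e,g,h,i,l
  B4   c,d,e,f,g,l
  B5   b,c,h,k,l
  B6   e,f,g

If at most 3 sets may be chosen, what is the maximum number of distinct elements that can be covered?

Choosing B1, B2, B3 covers {a, b, c, d, e, f, g, h, i, j, l} — 11 elements.
No choice of 3 sets does better; here k is left uncovered.

11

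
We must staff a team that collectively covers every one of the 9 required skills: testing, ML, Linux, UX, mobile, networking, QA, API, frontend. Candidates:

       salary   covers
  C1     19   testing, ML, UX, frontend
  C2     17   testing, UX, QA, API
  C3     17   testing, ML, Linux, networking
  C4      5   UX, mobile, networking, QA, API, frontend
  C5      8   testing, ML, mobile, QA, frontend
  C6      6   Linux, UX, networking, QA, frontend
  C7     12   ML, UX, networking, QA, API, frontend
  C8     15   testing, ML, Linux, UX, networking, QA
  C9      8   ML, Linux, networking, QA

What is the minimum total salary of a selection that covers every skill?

C4, C5, C6 cover every skill at salary 5 + 8 + 6 = 19.
Any cover uses at least 2 candidates; among all covering selections none totals below 19.

19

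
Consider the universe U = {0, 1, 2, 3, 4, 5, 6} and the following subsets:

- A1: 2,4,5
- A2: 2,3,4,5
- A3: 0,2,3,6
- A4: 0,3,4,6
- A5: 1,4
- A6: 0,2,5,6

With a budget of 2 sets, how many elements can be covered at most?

6

Choosing A1, A3 covers {0, 2, 3, 4, 5, 6} — 6 elements.
No choice of 2 sets does better; here 1 is left uncovered.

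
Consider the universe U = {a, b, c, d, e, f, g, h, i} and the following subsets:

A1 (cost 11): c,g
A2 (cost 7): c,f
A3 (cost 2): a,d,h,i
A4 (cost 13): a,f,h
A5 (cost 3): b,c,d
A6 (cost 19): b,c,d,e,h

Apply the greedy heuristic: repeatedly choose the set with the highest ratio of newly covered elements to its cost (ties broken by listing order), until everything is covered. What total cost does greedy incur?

Pick 1: A3 adds 4 new (a, d, h, i) at cost 2 (ratio 4/2).
Pick 2: A5 adds 2 new (b, c) at cost 3 (ratio 2/3).
Pick 3: A2 adds 1 new (f) at cost 7 (ratio 1/7).
Pick 4: A1 adds 1 new (g) at cost 11 (ratio 1/11).
Pick 5: A6 adds 1 new (e) at cost 19 (ratio 1/19).
Greedy total cost: 2 + 3 + 7 + 11 + 19 = 42. (The true optimum is 39, so greedy overshoots here.)

42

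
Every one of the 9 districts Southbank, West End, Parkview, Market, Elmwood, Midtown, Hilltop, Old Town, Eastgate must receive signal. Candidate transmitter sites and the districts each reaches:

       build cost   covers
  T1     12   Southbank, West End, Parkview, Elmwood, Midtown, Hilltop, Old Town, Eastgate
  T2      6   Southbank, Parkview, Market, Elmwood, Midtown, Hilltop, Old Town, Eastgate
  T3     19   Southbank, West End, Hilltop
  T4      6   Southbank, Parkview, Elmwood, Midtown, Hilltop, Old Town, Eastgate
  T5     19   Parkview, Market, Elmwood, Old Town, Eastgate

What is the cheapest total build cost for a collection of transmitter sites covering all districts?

T1, T2 cover every district at build cost 12 + 6 = 18.
Any cover uses at least 2 transmitter sites; among all covering selections none totals below 18.

18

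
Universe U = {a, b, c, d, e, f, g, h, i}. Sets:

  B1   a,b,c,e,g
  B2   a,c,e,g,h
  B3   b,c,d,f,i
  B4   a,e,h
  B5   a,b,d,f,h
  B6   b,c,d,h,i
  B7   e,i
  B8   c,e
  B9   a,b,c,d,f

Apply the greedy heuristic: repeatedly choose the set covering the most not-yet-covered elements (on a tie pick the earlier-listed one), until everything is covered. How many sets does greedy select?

3

Pick 1: B1 covers 5 new elements (a, b, c, e, g).
Pick 2: B3 covers 3 new elements (d, f, i).
Pick 3: B2 covers 1 new elements (h).
Greedy uses 3 sets. (The true minimum is 2.)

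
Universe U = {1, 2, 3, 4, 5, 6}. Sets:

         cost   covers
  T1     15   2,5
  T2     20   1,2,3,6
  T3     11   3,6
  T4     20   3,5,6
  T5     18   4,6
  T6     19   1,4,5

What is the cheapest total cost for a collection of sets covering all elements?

39

T2, T6 cover every element at cost 20 + 19 = 39.
Any cover uses at least 2 sets; among all covering selections none totals below 39.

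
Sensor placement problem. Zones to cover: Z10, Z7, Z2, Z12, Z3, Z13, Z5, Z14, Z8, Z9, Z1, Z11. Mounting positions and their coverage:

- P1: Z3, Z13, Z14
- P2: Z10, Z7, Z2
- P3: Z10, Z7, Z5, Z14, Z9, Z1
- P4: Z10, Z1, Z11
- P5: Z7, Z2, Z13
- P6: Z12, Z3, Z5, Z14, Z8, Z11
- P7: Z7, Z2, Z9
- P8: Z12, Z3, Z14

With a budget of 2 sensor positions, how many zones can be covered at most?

10

Choosing P3, P6 covers {Z10, Z7, Z12, Z3, Z5, Z14, Z8, Z9, Z1, Z11} — 10 zones.
No choice of 2 sensor positions does better; here Z2, Z13 are left uncovered.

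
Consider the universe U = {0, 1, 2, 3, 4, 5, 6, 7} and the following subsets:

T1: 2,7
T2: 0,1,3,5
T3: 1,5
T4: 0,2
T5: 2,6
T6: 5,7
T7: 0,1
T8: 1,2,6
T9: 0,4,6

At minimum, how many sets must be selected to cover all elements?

3

T1, T2, T9 together cover {0, 1, 2, 3, 4, 5, 6, 7} — every element.
No 2 of the 9 sets cover everything (all 36 pairs fall short), so 3 is minimum.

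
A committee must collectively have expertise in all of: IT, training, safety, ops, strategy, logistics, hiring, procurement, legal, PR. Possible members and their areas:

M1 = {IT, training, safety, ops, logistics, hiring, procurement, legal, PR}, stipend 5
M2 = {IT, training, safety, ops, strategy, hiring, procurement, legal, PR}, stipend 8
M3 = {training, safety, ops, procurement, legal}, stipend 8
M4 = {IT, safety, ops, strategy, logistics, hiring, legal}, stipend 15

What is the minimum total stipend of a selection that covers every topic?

13

M1, M2 cover every topic at stipend 5 + 8 = 13.
Any cover uses at least 2 members; among all covering selections none totals below 13.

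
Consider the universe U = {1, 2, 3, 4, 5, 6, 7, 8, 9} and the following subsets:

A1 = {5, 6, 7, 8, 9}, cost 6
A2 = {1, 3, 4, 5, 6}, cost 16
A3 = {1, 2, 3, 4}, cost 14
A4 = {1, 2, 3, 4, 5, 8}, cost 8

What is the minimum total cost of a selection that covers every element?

A1, A4 cover every element at cost 6 + 8 = 14.
Any cover uses at least 2 sets; among all covering selections none totals below 14.

14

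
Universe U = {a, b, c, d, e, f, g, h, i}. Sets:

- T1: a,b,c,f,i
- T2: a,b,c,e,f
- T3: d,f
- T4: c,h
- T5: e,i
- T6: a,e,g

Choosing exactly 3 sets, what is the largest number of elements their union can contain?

Choosing T1, T3, T6 covers {a, b, c, d, e, f, g, i} — 8 elements.
No choice of 3 sets does better; here h is left uncovered.

8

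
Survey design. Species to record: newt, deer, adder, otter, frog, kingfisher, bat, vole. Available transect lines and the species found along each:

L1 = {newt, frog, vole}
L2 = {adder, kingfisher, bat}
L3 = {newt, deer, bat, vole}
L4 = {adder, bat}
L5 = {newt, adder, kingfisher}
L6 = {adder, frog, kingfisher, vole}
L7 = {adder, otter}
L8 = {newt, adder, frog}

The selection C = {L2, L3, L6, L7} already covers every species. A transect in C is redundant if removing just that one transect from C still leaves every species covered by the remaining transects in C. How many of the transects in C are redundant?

1

Drop L2: the rest still cover every species — redundant.
Drop L3: newt, deer uncovered — not redundant.
Drop L6: frog uncovered — not redundant.
Drop L7: otter uncovered — not redundant.
1 redundant: L2.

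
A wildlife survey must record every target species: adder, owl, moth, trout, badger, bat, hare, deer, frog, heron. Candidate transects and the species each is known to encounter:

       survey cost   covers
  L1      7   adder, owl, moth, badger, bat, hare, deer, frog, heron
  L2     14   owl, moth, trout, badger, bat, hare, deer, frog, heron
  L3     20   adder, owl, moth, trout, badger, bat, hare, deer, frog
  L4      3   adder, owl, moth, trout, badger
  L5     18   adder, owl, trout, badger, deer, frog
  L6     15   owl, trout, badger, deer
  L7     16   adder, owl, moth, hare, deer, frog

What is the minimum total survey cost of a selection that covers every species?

L1, L4 cover every species at survey cost 7 + 3 = 10.
Any cover uses at least 2 transects; among all covering selections none totals below 10.

10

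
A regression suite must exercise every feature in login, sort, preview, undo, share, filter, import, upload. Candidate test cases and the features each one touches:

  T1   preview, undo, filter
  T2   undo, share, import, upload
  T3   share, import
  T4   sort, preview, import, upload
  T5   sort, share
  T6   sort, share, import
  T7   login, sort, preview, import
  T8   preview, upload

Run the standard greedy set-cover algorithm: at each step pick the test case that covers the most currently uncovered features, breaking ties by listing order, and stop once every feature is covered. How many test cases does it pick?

Pick 1: T2 covers 4 new features (undo, share, import, upload).
Pick 2: T7 covers 3 new features (login, sort, preview).
Pick 3: T1 covers 1 new features (filter).
Greedy uses 3 test cases.

3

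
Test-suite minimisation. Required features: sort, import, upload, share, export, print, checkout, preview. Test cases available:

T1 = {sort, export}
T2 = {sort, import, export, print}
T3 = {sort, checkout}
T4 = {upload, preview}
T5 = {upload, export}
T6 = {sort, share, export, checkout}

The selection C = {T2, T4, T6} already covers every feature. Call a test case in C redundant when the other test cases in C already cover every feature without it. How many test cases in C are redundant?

0

Drop T2: import, print uncovered — not redundant.
Drop T4: upload, preview uncovered — not redundant.
Drop T6: share, checkout uncovered — not redundant.
None of the test cases in C is redundant.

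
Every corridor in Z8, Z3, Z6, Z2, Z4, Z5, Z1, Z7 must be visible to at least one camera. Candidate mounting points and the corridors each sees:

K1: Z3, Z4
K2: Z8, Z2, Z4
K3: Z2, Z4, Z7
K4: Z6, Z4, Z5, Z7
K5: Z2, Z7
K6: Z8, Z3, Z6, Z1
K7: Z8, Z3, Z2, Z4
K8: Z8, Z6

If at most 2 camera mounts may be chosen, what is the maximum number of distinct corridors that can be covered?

7

Choosing K3, K6 covers {Z8, Z3, Z6, Z2, Z4, Z1, Z7} — 7 corridors.
No choice of 2 camera mounts does better; here Z5 is left uncovered.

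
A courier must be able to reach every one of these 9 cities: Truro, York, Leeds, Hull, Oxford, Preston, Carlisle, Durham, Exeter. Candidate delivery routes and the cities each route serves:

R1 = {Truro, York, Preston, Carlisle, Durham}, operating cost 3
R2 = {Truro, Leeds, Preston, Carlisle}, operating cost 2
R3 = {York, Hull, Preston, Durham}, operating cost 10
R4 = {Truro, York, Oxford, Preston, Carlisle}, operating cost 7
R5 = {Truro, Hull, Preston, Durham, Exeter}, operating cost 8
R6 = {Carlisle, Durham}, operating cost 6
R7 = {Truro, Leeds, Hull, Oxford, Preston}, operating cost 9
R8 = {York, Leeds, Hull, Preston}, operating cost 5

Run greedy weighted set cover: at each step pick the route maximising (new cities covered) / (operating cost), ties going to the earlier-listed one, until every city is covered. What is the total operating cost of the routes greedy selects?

20

Pick 1: R2 adds 4 new (Truro, Leeds, Preston, Carlisle) at operating cost 2 (ratio 4/2).
Pick 2: R1 adds 2 new (York, Durham) at operating cost 3 (ratio 2/3).
Pick 3: R5 adds 2 new (Hull, Exeter) at operating cost 8 (ratio 2/8).
Pick 4: R4 adds 1 new (Oxford) at operating cost 7 (ratio 1/7).
Greedy total operating cost: 2 + 3 + 8 + 7 = 20. (The true optimum is 17, so greedy overshoots here.)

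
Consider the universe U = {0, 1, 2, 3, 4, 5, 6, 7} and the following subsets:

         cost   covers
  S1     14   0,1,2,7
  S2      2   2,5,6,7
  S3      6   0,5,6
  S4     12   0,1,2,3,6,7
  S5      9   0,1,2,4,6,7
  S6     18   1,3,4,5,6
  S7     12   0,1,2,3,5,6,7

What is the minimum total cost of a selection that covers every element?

21

S5, S7 cover every element at cost 9 + 12 = 21.
Any cover uses at least 2 sets; among all covering selections none totals below 21.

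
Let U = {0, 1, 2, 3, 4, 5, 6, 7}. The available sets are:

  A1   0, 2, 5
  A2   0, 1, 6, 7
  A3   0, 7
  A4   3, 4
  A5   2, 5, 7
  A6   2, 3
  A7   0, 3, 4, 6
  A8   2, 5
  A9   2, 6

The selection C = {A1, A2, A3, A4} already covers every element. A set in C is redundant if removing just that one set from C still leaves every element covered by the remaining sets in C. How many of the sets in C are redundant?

1

Drop A1: 2, 5 uncovered — not redundant.
Drop A2: 1, 6 uncovered — not redundant.
Drop A3: the rest still cover every element — redundant.
Drop A4: 3, 4 uncovered — not redundant.
1 redundant: A3.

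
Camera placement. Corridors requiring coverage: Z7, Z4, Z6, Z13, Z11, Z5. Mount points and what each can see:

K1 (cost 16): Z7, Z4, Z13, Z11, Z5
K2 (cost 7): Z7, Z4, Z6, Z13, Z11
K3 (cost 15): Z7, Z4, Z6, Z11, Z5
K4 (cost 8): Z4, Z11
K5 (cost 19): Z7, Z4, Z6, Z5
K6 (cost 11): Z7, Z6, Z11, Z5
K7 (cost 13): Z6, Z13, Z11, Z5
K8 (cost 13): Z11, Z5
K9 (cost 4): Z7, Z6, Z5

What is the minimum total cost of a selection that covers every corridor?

K2, K9 cover every corridor at cost 7 + 4 = 11.
Any cover uses at least 2 camera mounts; among all covering selections none totals below 11.

11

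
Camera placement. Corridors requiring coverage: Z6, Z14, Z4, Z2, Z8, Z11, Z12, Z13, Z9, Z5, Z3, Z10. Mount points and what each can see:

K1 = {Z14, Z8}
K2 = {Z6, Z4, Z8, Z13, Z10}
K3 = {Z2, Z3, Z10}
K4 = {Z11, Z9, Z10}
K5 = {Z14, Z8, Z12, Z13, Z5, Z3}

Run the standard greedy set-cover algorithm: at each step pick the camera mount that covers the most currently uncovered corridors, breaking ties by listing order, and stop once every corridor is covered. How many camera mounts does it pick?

Pick 1: K5 covers 6 new corridors (Z14, Z8, Z12, Z13, Z5, Z3).
Pick 2: K2 covers 3 new corridors (Z6, Z4, Z10).
Pick 3: K4 covers 2 new corridors (Z11, Z9).
Pick 4: K3 covers 1 new corridors (Z2).
Greedy uses 4 camera mounts.

4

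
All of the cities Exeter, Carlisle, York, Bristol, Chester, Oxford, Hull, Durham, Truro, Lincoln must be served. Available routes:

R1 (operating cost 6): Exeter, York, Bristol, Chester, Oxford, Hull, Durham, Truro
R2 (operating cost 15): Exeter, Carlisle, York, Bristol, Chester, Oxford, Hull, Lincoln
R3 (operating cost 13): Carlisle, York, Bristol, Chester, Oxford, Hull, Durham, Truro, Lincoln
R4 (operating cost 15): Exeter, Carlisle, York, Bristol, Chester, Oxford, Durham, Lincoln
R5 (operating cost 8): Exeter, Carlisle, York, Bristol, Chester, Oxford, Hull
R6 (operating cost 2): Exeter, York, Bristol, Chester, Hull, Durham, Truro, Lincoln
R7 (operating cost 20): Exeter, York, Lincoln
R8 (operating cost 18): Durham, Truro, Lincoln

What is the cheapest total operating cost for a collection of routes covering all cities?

R5, R6 cover every city at operating cost 8 + 2 = 10.
Any cover uses at least 2 routes; among all covering selections none totals below 10.

10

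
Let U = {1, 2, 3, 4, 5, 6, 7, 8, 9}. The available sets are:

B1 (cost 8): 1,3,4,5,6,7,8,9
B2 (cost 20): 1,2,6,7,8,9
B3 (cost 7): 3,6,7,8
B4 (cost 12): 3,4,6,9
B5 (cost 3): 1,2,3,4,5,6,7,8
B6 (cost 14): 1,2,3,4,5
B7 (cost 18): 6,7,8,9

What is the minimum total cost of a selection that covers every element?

11

B1, B5 cover every element at cost 8 + 3 = 11.
Any cover uses at least 2 sets; among all covering selections none totals below 11.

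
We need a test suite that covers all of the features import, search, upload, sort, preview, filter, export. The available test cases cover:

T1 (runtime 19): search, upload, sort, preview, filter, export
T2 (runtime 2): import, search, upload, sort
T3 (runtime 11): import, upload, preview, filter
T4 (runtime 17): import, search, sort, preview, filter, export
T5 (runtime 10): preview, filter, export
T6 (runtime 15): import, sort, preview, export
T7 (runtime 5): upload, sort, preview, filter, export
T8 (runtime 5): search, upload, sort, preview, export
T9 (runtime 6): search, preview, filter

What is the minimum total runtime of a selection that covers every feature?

T2, T7 cover every feature at runtime 2 + 5 = 7.
Any cover uses at least 2 test cases; among all covering selections none totals below 7.

7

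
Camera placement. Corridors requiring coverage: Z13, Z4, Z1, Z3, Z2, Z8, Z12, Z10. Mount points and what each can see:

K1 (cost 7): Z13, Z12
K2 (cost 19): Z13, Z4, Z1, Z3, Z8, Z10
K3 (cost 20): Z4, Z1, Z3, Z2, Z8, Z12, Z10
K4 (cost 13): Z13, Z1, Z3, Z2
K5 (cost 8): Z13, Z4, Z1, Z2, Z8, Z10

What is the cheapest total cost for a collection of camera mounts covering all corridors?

27

K1, K3 cover every corridor at cost 7 + 20 = 27.
Any cover uses at least 2 camera mounts; among all covering selections none totals below 27.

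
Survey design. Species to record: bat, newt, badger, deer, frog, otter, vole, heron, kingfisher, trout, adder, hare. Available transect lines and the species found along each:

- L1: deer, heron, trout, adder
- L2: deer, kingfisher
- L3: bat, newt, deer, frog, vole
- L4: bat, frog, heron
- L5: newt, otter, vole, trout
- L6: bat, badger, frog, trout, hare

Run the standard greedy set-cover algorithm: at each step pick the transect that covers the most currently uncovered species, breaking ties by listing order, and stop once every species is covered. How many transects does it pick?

5

Pick 1: L3 covers 5 new species (bat, newt, deer, frog, vole).
Pick 2: L1 covers 3 new species (heron, trout, adder).
Pick 3: L6 covers 2 new species (badger, hare).
Pick 4: L2 covers 1 new species (kingfisher).
Pick 5: L5 covers 1 new species (otter).
Greedy uses 5 transects. (The true minimum is 4.)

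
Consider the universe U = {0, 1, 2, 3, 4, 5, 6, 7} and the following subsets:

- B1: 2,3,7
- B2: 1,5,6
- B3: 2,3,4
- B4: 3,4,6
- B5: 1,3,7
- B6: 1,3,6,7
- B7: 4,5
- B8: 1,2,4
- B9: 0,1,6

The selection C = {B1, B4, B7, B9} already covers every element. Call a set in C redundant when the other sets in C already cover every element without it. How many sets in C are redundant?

1

Drop B1: 2, 7 uncovered — not redundant.
Drop B4: the rest still cover every element — redundant.
Drop B7: 5 uncovered — not redundant.
Drop B9: 0, 1 uncovered — not redundant.
1 redundant: B4.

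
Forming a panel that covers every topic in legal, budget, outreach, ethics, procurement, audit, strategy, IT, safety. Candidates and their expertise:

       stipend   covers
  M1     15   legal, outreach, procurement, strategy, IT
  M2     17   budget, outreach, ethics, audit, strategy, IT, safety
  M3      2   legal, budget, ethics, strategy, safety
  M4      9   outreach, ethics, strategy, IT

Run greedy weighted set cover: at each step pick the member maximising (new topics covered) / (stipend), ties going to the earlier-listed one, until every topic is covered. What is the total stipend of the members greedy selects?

43

Pick 1: M3 adds 5 new (legal, budget, ethics, strategy, safety) at stipend 2 (ratio 5/2).
Pick 2: M4 adds 2 new (outreach, IT) at stipend 9 (ratio 2/9).
Pick 3: M1 adds 1 new (procurement) at stipend 15 (ratio 1/15).
Pick 4: M2 adds 1 new (audit) at stipend 17 (ratio 1/17).
Greedy total stipend: 2 + 9 + 15 + 17 = 43. (The true optimum is 32, so greedy overshoots here.)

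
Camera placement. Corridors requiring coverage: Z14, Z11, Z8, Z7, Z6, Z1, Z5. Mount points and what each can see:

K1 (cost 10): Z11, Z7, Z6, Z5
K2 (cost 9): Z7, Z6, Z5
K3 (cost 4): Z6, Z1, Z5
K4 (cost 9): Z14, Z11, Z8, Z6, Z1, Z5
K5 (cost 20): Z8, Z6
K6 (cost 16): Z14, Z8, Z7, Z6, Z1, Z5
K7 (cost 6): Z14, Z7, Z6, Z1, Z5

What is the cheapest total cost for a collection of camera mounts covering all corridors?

K4, K7 cover every corridor at cost 9 + 6 = 15.
Any cover uses at least 2 camera mounts; among all covering selections none totals below 15.

15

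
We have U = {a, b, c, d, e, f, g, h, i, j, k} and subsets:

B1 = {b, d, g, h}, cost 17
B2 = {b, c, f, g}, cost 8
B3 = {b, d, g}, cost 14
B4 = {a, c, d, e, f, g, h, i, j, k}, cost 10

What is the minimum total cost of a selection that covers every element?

18

B2, B4 cover every element at cost 8 + 10 = 18.
Any cover uses at least 2 sets; among all covering selections none totals below 18.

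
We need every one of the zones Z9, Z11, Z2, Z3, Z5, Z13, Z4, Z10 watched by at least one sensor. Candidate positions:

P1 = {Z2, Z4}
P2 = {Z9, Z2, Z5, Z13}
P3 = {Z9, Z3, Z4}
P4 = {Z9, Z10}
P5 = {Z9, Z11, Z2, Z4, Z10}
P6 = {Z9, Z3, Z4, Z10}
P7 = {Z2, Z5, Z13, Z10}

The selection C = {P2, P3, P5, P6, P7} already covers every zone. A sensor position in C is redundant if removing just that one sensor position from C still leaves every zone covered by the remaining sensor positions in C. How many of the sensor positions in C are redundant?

Drop P2: the rest still cover every zone — redundant.
Drop P3: the rest still cover every zone — redundant.
Drop P5: Z11 uncovered — not redundant.
Drop P6: the rest still cover every zone — redundant.
Drop P7: the rest still cover every zone — redundant.
4 redundant: P2, P3, P6, P7.

4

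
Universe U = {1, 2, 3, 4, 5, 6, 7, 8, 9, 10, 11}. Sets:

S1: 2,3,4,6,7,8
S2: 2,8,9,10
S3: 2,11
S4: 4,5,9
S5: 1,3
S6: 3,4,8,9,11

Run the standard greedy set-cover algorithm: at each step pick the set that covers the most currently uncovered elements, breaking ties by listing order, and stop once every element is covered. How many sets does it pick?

Pick 1: S1 covers 6 new elements (2, 3, 4, 6, 7, 8).
Pick 2: S2 covers 2 new elements (9, 10).
Pick 3: S3 covers 1 new elements (11).
Pick 4: S4 covers 1 new elements (5).
Pick 5: S5 covers 1 new elements (1).
Greedy uses 5 sets.

5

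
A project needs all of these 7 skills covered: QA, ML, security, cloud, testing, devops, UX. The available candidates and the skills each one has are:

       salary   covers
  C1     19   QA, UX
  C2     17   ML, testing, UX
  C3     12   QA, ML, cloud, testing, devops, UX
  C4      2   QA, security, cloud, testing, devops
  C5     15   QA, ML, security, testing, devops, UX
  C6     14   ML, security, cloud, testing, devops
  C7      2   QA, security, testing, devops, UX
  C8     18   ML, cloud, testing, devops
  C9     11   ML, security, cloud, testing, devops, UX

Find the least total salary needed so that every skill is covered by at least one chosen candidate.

13

C4, C9 cover every skill at salary 2 + 11 = 13.
Any cover uses at least 2 candidates; among all covering selections none totals below 13.
Greedy by coverage-per-salary would pick C4, C7, C9 for 15 — worse than the optimum 13.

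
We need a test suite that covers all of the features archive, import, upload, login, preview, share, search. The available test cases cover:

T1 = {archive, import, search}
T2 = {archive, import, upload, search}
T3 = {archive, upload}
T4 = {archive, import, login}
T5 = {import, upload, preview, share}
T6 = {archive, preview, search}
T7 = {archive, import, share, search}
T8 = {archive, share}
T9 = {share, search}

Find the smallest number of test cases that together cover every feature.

3

T1, T4, T5 together cover {archive, import, upload, login, preview, share, search} — every feature.
No 2 of the 9 test cases cover everything (all 36 pairs fall short), so 3 is minimum.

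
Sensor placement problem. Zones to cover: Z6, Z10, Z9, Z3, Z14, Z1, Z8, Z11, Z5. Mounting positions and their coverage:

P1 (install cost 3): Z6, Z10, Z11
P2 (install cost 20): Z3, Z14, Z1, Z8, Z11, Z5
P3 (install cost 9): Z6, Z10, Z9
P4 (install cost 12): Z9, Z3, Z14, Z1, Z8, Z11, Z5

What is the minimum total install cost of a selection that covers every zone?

15

P1, P4 cover every zone at install cost 3 + 12 = 15.
Any cover uses at least 2 sensor positions; among all covering selections none totals below 15.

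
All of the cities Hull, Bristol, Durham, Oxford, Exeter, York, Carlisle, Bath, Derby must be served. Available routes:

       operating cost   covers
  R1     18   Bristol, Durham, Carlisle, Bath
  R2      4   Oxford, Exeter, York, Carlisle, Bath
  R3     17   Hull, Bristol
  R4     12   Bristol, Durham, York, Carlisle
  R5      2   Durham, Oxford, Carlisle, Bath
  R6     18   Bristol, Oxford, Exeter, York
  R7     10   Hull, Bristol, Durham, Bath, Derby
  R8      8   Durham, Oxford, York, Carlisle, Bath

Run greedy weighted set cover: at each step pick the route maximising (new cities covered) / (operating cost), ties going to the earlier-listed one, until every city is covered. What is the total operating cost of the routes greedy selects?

16

Pick 1: R5 adds 4 new (Durham, Oxford, Carlisle, Bath) at operating cost 2 (ratio 4/2).
Pick 2: R2 adds 2 new (Exeter, York) at operating cost 4 (ratio 2/4).
Pick 3: R7 adds 3 new (Hull, Bristol, Derby) at operating cost 10 (ratio 3/10).
Greedy total operating cost: 2 + 4 + 10 = 16. (The true optimum is 14, so greedy overshoots here.)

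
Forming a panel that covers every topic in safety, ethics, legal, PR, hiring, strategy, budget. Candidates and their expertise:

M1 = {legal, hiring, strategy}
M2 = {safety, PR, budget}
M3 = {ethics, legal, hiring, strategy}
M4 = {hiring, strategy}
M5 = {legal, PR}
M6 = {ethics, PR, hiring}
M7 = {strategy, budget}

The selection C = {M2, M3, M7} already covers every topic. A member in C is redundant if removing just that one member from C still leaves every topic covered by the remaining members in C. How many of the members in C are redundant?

Drop M2: safety, PR uncovered — not redundant.
Drop M3: ethics, legal, hiring uncovered — not redundant.
Drop M7: the rest still cover every topic — redundant.
1 redundant: M7.

1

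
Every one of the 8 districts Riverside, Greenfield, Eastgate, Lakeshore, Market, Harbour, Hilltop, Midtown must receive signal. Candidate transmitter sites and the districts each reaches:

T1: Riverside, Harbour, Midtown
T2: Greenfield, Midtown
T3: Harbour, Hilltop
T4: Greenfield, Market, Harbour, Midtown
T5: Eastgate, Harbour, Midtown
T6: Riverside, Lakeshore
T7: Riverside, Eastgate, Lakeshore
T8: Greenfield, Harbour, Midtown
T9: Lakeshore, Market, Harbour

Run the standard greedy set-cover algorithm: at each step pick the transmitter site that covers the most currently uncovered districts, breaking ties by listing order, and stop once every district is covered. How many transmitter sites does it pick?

Pick 1: T4 covers 4 new districts (Greenfield, Market, Harbour, Midtown).
Pick 2: T7 covers 3 new districts (Riverside, Eastgate, Lakeshore).
Pick 3: T3 covers 1 new districts (Hilltop).
Greedy uses 3 transmitter sites.

3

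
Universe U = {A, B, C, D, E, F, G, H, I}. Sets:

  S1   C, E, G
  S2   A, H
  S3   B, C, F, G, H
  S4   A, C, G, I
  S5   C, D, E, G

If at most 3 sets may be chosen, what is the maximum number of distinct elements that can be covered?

9

Choosing S3, S4, S5 covers {A, B, C, D, E, F, G, H, I} — 9 elements.
That is all 9 elements.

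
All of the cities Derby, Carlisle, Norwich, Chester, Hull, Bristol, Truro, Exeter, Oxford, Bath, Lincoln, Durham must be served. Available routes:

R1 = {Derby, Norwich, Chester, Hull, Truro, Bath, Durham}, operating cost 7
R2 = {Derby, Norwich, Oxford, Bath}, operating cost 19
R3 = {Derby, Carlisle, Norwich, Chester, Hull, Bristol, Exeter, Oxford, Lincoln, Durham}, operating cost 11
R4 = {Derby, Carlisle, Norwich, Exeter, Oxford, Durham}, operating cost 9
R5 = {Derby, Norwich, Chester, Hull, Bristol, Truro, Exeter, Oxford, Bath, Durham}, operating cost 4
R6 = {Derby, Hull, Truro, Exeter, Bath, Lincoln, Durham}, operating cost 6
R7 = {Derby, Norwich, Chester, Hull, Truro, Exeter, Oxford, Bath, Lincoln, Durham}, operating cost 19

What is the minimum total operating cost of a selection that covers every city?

R3, R5 cover every city at operating cost 11 + 4 = 15.
Any cover uses at least 2 routes; among all covering selections none totals below 15.

15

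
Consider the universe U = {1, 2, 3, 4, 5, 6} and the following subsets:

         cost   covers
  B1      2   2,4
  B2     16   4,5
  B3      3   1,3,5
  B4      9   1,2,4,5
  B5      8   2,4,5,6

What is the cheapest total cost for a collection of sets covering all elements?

11

B3, B5 cover every element at cost 3 + 8 = 11.
Any cover uses at least 2 sets; among all covering selections none totals below 11.
Greedy by coverage-per-cost would pick B1, B3, B5 for 13 — worse than the optimum 11.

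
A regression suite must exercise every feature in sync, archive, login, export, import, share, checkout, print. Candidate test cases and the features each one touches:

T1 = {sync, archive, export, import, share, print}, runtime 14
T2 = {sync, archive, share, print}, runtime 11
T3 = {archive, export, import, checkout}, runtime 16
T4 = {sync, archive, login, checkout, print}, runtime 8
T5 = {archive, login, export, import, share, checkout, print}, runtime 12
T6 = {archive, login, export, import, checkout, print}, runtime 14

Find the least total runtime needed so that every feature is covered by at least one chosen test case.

T4, T5 cover every feature at runtime 8 + 12 = 20.
Any cover uses at least 2 test cases; among all covering selections none totals below 20.

20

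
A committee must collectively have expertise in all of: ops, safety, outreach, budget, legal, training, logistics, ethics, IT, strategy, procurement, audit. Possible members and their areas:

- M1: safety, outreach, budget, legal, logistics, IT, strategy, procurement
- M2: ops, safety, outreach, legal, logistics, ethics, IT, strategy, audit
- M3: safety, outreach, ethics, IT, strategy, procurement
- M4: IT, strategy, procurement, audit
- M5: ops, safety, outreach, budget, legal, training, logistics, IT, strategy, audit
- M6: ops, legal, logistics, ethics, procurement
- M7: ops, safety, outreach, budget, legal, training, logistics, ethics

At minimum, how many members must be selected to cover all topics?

M3, M5 together cover {ops, safety, outreach, budget, legal, training, logistics, ethics, IT, strategy, procurement, audit} — every topic.
No single member contains all 12 topics, so 2 is optimal.

2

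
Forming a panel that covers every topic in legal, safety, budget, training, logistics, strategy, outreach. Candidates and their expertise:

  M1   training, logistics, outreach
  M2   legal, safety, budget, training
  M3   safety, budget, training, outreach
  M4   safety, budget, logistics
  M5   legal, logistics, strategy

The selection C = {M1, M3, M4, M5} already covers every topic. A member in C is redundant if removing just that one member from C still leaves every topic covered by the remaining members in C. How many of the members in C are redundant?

Drop M1: the rest still cover every topic — redundant.
Drop M3: the rest still cover every topic — redundant.
Drop M4: the rest still cover every topic — redundant.
Drop M5: legal, strategy uncovered — not redundant.
3 redundant: M1, M3, M4.

3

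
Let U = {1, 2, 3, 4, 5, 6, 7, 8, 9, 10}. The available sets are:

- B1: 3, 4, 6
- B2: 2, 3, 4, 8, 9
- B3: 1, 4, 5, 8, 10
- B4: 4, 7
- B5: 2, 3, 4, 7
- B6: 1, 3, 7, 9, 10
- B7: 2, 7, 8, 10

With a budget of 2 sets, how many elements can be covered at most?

Choosing B2, B3 covers {1, 2, 3, 4, 5, 8, 9, 10} — 8 elements.
No choice of 2 sets does better; here 6, 7 are left uncovered.

8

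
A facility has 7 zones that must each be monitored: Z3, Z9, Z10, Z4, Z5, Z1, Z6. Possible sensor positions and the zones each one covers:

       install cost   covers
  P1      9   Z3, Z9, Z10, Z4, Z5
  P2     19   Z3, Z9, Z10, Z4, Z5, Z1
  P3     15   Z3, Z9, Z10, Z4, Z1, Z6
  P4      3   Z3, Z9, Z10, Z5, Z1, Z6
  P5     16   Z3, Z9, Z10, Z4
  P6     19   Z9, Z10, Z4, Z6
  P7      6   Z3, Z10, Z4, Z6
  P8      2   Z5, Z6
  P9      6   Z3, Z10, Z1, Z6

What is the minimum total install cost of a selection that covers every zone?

9

P4, P7 cover every zone at install cost 3 + 6 = 9.
Any cover uses at least 2 sensor positions; among all covering selections none totals below 9.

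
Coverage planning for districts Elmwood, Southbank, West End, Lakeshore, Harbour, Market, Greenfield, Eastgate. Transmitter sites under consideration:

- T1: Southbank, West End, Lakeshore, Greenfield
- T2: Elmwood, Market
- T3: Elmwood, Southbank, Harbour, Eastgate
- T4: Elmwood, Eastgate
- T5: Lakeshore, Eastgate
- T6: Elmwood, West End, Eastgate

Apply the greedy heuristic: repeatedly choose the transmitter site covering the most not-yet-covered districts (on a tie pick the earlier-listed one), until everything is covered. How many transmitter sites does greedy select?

3

Pick 1: T1 covers 4 new districts (Southbank, West End, Lakeshore, Greenfield).
Pick 2: T3 covers 3 new districts (Elmwood, Harbour, Eastgate).
Pick 3: T2 covers 1 new districts (Market).
Greedy uses 3 transmitter sites.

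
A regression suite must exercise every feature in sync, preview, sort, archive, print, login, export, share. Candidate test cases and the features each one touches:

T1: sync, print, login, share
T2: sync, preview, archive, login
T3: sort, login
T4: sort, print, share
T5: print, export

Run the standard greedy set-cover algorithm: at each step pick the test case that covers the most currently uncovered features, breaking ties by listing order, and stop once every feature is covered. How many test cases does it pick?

4

Pick 1: T1 covers 4 new features (sync, print, login, share).
Pick 2: T2 covers 2 new features (preview, archive).
Pick 3: T3 covers 1 new features (sort).
Pick 4: T5 covers 1 new features (export).
Greedy uses 4 test cases. (The true minimum is 3.)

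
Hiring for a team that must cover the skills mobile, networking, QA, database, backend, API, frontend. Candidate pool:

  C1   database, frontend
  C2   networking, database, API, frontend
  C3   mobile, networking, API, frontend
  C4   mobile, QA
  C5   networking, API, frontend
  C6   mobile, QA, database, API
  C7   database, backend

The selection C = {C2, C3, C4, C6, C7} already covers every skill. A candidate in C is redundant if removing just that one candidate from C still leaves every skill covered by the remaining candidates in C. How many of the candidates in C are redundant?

4

Drop C2: the rest still cover every skill — redundant.
Drop C3: the rest still cover every skill — redundant.
Drop C4: the rest still cover every skill — redundant.
Drop C6: the rest still cover every skill — redundant.
Drop C7: backend uncovered — not redundant.
4 redundant: C2, C3, C4, C6.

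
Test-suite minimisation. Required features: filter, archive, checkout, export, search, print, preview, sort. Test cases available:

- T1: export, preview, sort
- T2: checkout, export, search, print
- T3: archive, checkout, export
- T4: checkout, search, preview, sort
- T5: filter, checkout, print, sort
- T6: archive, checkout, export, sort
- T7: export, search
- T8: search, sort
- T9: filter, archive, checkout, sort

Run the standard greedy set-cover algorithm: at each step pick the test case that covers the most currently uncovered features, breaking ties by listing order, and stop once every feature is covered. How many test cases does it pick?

Pick 1: T2 covers 4 new features (checkout, export, search, print).
Pick 2: T9 covers 3 new features (filter, archive, sort).
Pick 3: T1 covers 1 new features (preview).
Greedy uses 3 test cases.

3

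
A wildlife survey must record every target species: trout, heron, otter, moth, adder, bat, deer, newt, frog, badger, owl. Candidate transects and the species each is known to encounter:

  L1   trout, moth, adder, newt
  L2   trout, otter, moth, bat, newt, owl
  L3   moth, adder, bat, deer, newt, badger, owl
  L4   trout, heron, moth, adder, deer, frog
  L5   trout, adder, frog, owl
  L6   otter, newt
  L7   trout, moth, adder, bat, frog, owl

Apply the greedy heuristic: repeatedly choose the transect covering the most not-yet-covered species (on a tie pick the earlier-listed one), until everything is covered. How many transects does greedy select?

3

Pick 1: L3 covers 7 new species (moth, adder, bat, deer, newt, badger, owl).
Pick 2: L4 covers 3 new species (trout, heron, frog).
Pick 3: L2 covers 1 new species (otter).
Greedy uses 3 transects.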